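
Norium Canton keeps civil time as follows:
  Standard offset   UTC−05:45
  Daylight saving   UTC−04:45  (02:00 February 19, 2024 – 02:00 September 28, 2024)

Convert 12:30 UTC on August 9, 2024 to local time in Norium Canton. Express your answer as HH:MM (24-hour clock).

07:45

At the standard offset (UTC−05:45), 12:30 UTC − 5h45m = 06:45 Norium Canton standard time.
Daylight saving runs 19 February – 28 September; the standard-time date in Norium Canton, August 9, 2024, is inside that window, so Norium Canton is at UTC−04:45.
12:30 UTC − 4h45m = 07:45 local.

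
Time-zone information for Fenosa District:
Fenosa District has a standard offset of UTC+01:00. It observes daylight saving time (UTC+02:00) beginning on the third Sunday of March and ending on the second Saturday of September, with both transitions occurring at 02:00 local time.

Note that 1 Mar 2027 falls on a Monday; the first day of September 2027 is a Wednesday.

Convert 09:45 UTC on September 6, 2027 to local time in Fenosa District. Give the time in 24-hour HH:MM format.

1 March 2027 is a Monday, so the first Sunday is March 7 and the third is March 21.
1 September 2027 is a Wednesday, so the first Saturday is September 4 and the second is September 11.
At the standard offset (UTC+01:00), 09:45 UTC + 1h = 10:45 Fenosa District standard time.
Daylight saving runs 21 March – 11 September; the standard-time date in Fenosa District, September 6, 2027, is inside that window, so Fenosa District is at UTC+02:00.
09:45 UTC + 2h = 11:45 local.

11:45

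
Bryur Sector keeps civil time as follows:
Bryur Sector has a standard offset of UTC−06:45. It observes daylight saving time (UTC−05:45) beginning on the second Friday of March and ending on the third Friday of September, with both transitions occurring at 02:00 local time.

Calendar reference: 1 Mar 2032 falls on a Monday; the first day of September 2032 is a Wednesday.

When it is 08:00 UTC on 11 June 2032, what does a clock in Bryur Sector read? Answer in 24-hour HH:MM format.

02:15

1 March 2032 is a Monday, so the first Friday is March 5 and the second is March 12.
1 September 2032 is a Wednesday, so the first Friday is September 3 and the third is September 17.
At the standard offset (UTC−06:45), 08:00 UTC − 6h45m = 01:15 Bryur Sector standard time.
Daylight saving runs 12 March – 17 September; the standard-time date in Bryur Sector, 11 June 2032, is inside that window, so Bryur Sector is at UTC−05:45.
08:00 UTC − 5h45m = 02:15 local.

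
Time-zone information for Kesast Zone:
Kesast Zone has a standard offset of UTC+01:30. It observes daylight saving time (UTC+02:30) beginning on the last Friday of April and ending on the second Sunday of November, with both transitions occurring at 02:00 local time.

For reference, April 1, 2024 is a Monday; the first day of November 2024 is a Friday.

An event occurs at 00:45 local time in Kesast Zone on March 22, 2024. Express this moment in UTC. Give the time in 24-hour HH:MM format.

1 April 2024 is a Monday, so Fridays fall on 5, 12, 19, 26; the last is April 26.
1 November 2024 is a Friday, so the first Sunday is November 3 and the second is November 10.
March 22, 2024 is outside the daylight-saving period (26 April – 10 November), so Kesast Zone is on standard time, UTC+01:30.
00:45 local − 1h30m = 23:15 UTC (rolling into the previous day, 21 March 2024).

23:15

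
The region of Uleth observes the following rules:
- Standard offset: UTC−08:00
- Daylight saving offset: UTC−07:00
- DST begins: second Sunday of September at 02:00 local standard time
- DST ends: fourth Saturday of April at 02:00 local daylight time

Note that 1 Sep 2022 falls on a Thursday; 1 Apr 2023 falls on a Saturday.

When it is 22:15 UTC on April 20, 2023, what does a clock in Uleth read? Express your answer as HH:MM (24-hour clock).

1 September 2022 is a Thursday, so the first Sunday is September 4 and the second is September 11.
1 April 2023 is a Saturday, so the first Saturday is April 1 and the fourth is April 22.
At the standard offset (UTC−08:00), 22:15 UTC − 8h = 14:15 Uleth standard time.
The standard-time date in Uleth, April 20, 2023, lies within the daylight-saving period (11 September 2022 – 22 April 2023), so Uleth is on daylight time, UTC−07:00.
22:15 UTC − 7h = 15:15 local.

15:15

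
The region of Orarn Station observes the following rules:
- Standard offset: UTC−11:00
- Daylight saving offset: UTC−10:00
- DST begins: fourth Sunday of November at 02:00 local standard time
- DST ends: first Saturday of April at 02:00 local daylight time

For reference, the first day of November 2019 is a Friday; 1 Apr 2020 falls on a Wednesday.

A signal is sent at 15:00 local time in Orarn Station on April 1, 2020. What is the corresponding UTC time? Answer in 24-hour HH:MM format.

1 November 2019 is a Friday, so the first Sunday is November 3 and the fourth is November 24.
1 April 2020 is a Wednesday, so the first Saturday is April 4.
April 1, 2020 falls between 24 November 2019 and 4 April 2020, so daylight saving is in effect and Orarn Station is at UTC−10:00.
15:00 local + 10h = 01:00 UTC (rolling into the next day, 2 April 2020).

01:00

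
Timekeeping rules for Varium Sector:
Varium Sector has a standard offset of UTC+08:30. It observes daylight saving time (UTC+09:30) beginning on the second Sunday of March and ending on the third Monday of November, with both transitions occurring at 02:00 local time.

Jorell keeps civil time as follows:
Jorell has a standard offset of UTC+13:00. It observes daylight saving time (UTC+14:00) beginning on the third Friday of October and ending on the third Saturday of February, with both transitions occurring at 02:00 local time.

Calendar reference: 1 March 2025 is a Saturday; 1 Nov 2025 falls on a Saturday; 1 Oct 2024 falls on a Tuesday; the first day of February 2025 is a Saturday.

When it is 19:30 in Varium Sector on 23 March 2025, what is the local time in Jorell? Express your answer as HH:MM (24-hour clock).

23:00

1 March 2025 is a Saturday, so the first Sunday is March 2 and the second is March 9.
1 November 2025 is a Saturday, so the first Monday is November 3 and the third is November 17.
23 March 2025 falls between 9 March and 17 November, so daylight saving is in effect and Varium Sector is at UTC+09:30.
19:30 Varium Sector − 9h30m = 10:00 UTC.
1 October 2024 is a Tuesday, so the first Friday is October 4 and the third is October 18.
1 February 2025 is a Saturday, so the first Saturday is February 1 and the third is February 15.
At the standard offset (UTC+13:00), 10:00 UTC + 13h = 23:00 Jorell standard time.
The standard-time date in Jorell, 23 March 2025, does not fall between 18 October 2024 and 15 February 2025, so daylight saving is not in effect and Jorell is at UTC+13:00.
10:00 UTC + 13h = 23:00 Jorell.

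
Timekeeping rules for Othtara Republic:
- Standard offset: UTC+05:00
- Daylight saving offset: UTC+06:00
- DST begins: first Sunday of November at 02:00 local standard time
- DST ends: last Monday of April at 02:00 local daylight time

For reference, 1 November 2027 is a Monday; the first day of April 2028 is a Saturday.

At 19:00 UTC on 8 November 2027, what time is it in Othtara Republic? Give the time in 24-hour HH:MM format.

01:00

1 November 2027 is a Monday, so the first Sunday is November 7.
1 April 2028 is a Saturday, so Mondays fall on 3, 10, 17, 24; the last is April 24.
At the standard offset (UTC+05:00), 19:00 UTC + 5h = 00:00 Othtara Republic standard time (rolling into the next day, 9 November 2027).
Daylight saving runs 7 November 2027 – 24 April 2028; the standard-time date in Othtara Republic, 9 November 2027, is inside that window, so Othtara Republic is at UTC+06:00.
19:00 UTC + 6h = 01:00 local (rolling into the next day, 9 November 2027).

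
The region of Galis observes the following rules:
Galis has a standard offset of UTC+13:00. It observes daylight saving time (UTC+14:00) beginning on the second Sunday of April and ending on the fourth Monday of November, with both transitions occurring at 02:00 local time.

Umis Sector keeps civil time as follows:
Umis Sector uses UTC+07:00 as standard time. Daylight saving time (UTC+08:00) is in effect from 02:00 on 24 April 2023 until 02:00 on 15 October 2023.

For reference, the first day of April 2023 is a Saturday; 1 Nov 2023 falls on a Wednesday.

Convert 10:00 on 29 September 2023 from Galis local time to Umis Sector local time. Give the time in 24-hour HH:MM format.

04:00

1 April 2023 is a Saturday, so the first Sunday is April 2 and the second is April 9.
1 November 2023 is a Wednesday, so the first Monday is November 6 and the fourth is November 27.
Daylight saving runs 9 April – 27 November; 29 September 2023 is inside that window, so Galis is at UTC+14:00.
10:00 Galis − 14h = 20:00 UTC (rolling into the previous day, 28 September 2023).
At the standard offset (UTC+07:00), 20:00 UTC + 7h = 03:00 Umis Sector standard time (rolling into the next day, 29 September 2023).
The standard-time date in Umis Sector, 29 September 2023, falls between 24 April and 15 October, so daylight saving is in effect and Umis Sector is at UTC+08:00.
20:00 UTC + 8h = 04:00 Umis Sector (rolling into the next day, 29 September 2023).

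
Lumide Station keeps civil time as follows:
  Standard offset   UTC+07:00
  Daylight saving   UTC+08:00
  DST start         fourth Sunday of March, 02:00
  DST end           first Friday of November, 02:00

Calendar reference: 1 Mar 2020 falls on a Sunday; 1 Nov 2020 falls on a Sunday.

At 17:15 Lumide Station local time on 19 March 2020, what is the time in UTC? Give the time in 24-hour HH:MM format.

1 March 2020 is a Sunday, so the first Sunday is March 1 and the fourth is March 22.
1 November 2020 is a Sunday, so the first Friday is November 6.
Daylight saving runs 22 March – 6 November; 19 March 2020 is outside that window, so Lumide Station is on standard time at UTC+07:00.
17:15 local − 7h = 10:15 UTC.

10:15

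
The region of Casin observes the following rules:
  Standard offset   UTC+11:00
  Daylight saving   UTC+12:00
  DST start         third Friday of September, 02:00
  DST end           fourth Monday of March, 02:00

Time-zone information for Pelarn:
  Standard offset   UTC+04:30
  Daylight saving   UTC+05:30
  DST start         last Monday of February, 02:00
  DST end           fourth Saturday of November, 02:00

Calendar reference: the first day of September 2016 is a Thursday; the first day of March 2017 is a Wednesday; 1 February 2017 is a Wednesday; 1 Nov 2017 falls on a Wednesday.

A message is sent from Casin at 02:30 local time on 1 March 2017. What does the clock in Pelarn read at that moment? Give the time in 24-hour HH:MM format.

1 September 2016 is a Thursday, so the first Friday is September 2 and the third is September 16.
1 March 2017 is a Wednesday, so the first Monday is March 6 and the fourth is March 27.
1 March 2017 falls between 16 September 2016 and 27 March 2017, so daylight saving is in effect and Casin is at UTC+12:00.
02:30 Casin − 12h = 14:30 UTC (rolling into the previous day, 28 February 2017).
1 February 2017 is a Wednesday, so Mondays fall on 6, 13, 20, 27; the last is February 27.
1 November 2017 is a Wednesday, so the first Saturday is November 4 and the fourth is November 25.
At the standard offset (UTC+04:30), 14:30 UTC + 4h30m = 19:00 Pelarn standard time.
Daylight saving runs 27 February – 25 November; the standard-time date in Pelarn, 28 February 2017, is inside that window, so Pelarn is at UTC+05:30.
14:30 UTC + 5h30m = 20:00 Pelarn.

20:00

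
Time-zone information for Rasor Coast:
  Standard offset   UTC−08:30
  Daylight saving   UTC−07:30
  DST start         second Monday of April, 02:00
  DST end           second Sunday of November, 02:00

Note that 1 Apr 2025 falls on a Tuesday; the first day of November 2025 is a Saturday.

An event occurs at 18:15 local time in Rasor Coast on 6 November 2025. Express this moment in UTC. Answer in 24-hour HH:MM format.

01:45

1 April 2025 is a Tuesday, so the first Monday is April 7 and the second is April 14.
1 November 2025 is a Saturday, so the first Sunday is November 2 and the second is November 9.
6 November 2025 falls between 14 April and 9 November, so daylight saving is in effect and Rasor Coast is at UTC−07:30.
18:15 local + 7h30m = 01:45 UTC (rolling into the next day, 7 November 2025).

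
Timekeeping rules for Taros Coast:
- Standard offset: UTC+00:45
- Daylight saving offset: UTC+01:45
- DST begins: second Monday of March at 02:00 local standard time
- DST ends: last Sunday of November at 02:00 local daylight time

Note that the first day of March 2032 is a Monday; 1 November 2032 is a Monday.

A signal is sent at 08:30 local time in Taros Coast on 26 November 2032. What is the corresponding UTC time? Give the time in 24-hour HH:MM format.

1 March 2032 is a Monday, so the first Monday is March 1 and the second is March 8.
1 November 2032 is a Monday, so Sundays fall on 7, 14, 21, 28; the last is November 28.
26 November 2032 lies within the daylight-saving period (8 March – 28 November), so Taros Coast is on daylight time, UTC+01:45.
08:30 local − 1h45m = 06:45 UTC.

06:45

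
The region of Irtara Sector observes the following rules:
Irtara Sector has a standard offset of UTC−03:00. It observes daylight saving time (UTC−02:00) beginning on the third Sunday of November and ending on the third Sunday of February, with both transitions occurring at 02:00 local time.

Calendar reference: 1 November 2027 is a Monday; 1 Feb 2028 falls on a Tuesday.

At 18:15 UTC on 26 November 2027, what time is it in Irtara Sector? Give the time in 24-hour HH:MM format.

16:15

1 November 2027 is a Monday, so the first Sunday is November 7 and the third is November 21.
1 February 2028 is a Tuesday, so the first Sunday is February 6 and the third is February 20.
At the standard offset (UTC−03:00), 18:15 UTC − 3h = 15:15 Irtara Sector standard time.
Daylight saving runs 21 November 2027 – 20 February 2028; the standard-time date in Irtara Sector, 26 November 2027, is inside that window, so Irtara Sector is at UTC−02:00.
18:15 UTC − 2h = 16:15 local.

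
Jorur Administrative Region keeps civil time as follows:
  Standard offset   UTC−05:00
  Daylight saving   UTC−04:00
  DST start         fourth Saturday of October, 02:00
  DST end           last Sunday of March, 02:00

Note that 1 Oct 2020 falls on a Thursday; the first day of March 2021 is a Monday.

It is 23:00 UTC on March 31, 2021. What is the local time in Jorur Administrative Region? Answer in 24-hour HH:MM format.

1 October 2020 is a Thursday, so the first Saturday is October 3 and the fourth is October 24.
1 March 2021 is a Monday, so Sundays fall on 7, 14, 21, 28; the last is March 28.
At the standard offset (UTC−05:00), 23:00 UTC − 5h = 18:00 Jorur Administrative Region standard time.
Daylight saving runs 24 October 2020 – 28 March 2021; the standard-time date in Jorur Administrative Region, March 31, 2021, is outside that window, so Jorur Administrative Region is on standard time at UTC−05:00.
23:00 UTC − 5h = 18:00 local.

18:00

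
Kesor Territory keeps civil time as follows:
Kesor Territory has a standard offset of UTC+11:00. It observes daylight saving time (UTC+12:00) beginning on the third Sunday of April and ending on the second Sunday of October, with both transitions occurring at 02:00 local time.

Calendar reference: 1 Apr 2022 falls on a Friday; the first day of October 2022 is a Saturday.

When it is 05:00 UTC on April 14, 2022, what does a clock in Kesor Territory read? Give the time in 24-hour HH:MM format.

16:00

1 April 2022 is a Friday, so the first Sunday is April 3 and the third is April 17.
1 October 2022 is a Saturday, so the first Sunday is October 2 and the second is October 9.
At the standard offset (UTC+11:00), 05:00 UTC + 11h = 16:00 Kesor Territory standard time.
The standard-time date in Kesor Territory, April 14, 2022, is outside the daylight-saving period (17 April – 9 October), so Kesor Territory is on standard time, UTC+11:00.
05:00 UTC + 11h = 16:00 local.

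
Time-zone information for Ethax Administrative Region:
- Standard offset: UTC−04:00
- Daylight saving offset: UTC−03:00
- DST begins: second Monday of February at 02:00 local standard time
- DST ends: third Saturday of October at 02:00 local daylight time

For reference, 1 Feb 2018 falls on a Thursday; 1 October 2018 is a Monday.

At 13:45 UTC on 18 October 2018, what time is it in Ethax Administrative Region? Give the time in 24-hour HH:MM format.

10:45

1 February 2018 is a Thursday, so the first Monday is February 5 and the second is February 12.
1 October 2018 is a Monday, so the first Saturday is October 6 and the third is October 20.
At the standard offset (UTC−04:00), 13:45 UTC − 4h = 09:45 Ethax Administrative Region standard time.
The standard-time date in Ethax Administrative Region, 18 October 2018, falls between 12 February and 20 October, so daylight saving is in effect and Ethax Administrative Region is at UTC−03:00.
13:45 UTC − 3h = 10:45 local.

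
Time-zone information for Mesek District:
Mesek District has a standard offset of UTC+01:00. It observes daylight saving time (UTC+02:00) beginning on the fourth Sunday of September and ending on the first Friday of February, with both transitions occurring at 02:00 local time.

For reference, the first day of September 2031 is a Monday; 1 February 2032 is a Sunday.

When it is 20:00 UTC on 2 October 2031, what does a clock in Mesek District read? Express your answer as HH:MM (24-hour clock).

1 September 2031 is a Monday, so the first Sunday is September 7 and the fourth is September 28.
1 February 2032 is a Sunday, so the first Friday is February 6.
At the standard offset (UTC+01:00), 20:00 UTC + 1h = 21:00 Mesek District standard time.
Daylight saving runs 28 September 2031 – 6 February 2032; the standard-time date in Mesek District, 2 October 2031, is inside that window, so Mesek District is at UTC+02:00.
20:00 UTC + 2h = 22:00 local.

22:00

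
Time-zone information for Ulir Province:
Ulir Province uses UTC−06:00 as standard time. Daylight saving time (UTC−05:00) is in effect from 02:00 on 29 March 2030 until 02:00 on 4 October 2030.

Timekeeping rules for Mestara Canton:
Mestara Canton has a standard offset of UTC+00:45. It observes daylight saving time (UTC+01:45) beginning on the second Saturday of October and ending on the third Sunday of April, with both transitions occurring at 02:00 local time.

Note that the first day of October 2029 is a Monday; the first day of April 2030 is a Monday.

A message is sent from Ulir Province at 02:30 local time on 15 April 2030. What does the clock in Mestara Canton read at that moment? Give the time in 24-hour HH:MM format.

Daylight saving runs 29 March – 4 October; 15 April 2030 is inside that window, so Ulir Province is at UTC−05:00.
02:30 Ulir Province + 5h = 07:30 UTC.
1 October 2029 is a Monday, so the first Saturday is October 6 and the second is October 13.
1 April 2030 is a Monday, so the first Sunday is April 7 and the third is April 21.
At the standard offset (UTC+00:45), 07:30 UTC + 0h45m = 08:15 Mestara Canton standard time.
The standard-time date in Mestara Canton, 15 April 2030, falls between 13 October 2029 and 21 April 2030, so daylight saving is in effect and Mestara Canton is at UTC+01:45.
07:30 UTC + 1h45m = 09:15 Mestara Canton.

09:15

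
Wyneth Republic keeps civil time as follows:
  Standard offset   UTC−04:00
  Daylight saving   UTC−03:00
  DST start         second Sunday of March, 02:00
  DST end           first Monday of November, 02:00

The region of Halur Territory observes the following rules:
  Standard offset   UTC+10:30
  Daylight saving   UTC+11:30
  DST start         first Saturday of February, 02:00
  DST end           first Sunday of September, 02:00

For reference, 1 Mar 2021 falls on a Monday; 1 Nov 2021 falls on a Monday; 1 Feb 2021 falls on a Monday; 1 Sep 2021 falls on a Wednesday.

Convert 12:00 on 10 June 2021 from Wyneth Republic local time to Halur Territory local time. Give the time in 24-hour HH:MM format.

02:30

1 March 2021 is a Monday, so the first Sunday is March 7 and the second is March 14.
1 November 2021 is a Monday, so the first Monday is November 1.
10 June 2021 lies within the daylight-saving period (14 March – 1 November), so Wyneth Republic is on daylight time, UTC−03:00.
12:00 Wyneth Republic + 3h = 15:00 UTC.
1 February 2021 is a Monday, so the first Saturday is February 6.
1 September 2021 is a Wednesday, so the first Sunday is September 5.
At the standard offset (UTC+10:30), 15:00 UTC + 10h30m = 01:30 Halur Territory standard time (rolling into the next day, 11 June 2021).
The standard-time date in Halur Territory, 11 June 2021, falls between 6 February and 5 September, so daylight saving is in effect and Halur Territory is at UTC+11:30.
15:00 UTC + 11h30m = 02:30 Halur Territory (rolling into the next day, 11 June 2021).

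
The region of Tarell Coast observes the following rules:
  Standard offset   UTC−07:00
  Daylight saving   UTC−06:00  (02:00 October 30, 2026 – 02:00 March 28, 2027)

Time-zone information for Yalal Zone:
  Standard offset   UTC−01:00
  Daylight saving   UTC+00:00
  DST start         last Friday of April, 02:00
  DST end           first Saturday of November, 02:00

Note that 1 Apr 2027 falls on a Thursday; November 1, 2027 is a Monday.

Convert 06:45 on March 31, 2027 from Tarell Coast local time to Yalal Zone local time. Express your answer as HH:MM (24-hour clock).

March 31, 2027 is outside the daylight-saving period (30 October 2026 – 28 March 2027), so Tarell Coast is on standard time, UTC−07:00.
06:45 Tarell Coast + 7h = 13:45 UTC.
1 April 2027 is a Thursday, so Fridays fall on 2, 9, 16, 23, 30; the last is April 30.
1 November 2027 is a Monday, so the first Saturday is November 6.
At the standard offset (UTC−01:00), 13:45 UTC − 1h = 12:45 Yalal Zone standard time.
The standard-time date in Yalal Zone, March 31, 2027, is outside the daylight-saving period (30 April – 6 November), so Yalal Zone is on standard time, UTC−01:00.
13:45 UTC − 1h = 12:45 Yalal Zone.

12:45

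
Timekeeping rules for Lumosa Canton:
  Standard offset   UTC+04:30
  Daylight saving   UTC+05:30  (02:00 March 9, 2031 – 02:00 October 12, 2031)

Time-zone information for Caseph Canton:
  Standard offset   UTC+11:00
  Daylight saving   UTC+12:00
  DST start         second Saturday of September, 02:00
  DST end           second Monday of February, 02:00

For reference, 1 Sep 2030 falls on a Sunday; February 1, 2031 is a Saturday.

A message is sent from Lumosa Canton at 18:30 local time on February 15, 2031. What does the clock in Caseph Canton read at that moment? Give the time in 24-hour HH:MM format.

01:00

February 15, 2031 does not fall between 9 March and 12 October, so daylight saving is not in effect and Lumosa Canton is at UTC+04:30.
18:30 Lumosa Canton − 4h30m = 14:00 UTC.
1 September 2030 is a Sunday, so the first Saturday is September 7 and the second is September 14.
1 February 2031 is a Saturday, so the first Monday is February 3 and the second is February 10.
At the standard offset (UTC+11:00), 14:00 UTC + 11h = 01:00 Caseph Canton standard time (rolling into the next day, 16 February 2031).
The standard-time date in Caseph Canton, February 16, 2031, does not fall between 14 September 2030 and 10 February 2031, so daylight saving is not in effect and Caseph Canton is at UTC+11:00.
14:00 UTC + 11h = 01:00 Caseph Canton (rolling into the next day, 16 February 2031).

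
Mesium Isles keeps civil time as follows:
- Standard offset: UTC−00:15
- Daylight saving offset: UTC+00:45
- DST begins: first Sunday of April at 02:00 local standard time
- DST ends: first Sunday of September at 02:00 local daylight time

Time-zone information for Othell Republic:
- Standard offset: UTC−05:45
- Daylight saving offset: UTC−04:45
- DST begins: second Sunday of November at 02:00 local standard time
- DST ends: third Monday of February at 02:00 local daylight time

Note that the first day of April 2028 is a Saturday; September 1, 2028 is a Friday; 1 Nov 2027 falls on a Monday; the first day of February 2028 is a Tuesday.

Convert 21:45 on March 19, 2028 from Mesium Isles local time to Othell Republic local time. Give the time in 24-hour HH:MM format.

16:15

1 April 2028 is a Saturday, so the first Sunday is April 2.
1 September 2028 is a Friday, so the first Sunday is September 3.
March 19, 2028 does not fall between 2 April and 3 September, so daylight saving is not in effect and Mesium Isles is at UTC−00:15.
21:45 Mesium Isles + 0h15m = 22:00 UTC.
1 November 2027 is a Monday, so the first Sunday is November 7 and the second is November 14.
1 February 2028 is a Tuesday, so the first Monday is February 7 and the third is February 21.
At the standard offset (UTC−05:45), 22:00 UTC − 5h45m = 16:15 Othell Republic standard time.
The standard-time date in Othell Republic, March 19, 2028, is outside the daylight-saving period (14 November 2027 – 21 February 2028), so Othell Republic is on standard time, UTC−05:45.
22:00 UTC − 5h45m = 16:15 Othell Republic.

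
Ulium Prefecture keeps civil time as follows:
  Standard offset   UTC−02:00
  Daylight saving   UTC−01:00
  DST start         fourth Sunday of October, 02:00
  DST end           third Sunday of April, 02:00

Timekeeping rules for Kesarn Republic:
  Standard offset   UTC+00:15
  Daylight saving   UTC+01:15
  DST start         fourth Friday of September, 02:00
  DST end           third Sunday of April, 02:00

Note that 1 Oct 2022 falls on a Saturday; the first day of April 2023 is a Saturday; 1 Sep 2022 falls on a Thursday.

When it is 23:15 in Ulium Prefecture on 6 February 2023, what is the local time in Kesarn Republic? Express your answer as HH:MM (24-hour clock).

01:30

1 October 2022 is a Saturday, so the first Sunday is October 2 and the fourth is October 23.
1 April 2023 is a Saturday, so the first Sunday is April 2 and the third is April 16.
6 February 2023 falls between 23 October 2022 and 16 April 2023, so daylight saving is in effect and Ulium Prefecture is at UTC−01:00.
23:15 Ulium Prefecture + 1h = 00:15 UTC (rolling into the next day, 7 February 2023).
1 September 2022 is a Thursday, so the first Friday is September 2 and the fourth is September 23.
1 April 2023 is a Saturday, so the first Sunday is April 2 and the third is April 16.
At the standard offset (UTC+00:15), 00:15 UTC + 0h15m = 00:30 Kesarn Republic standard time.
The standard-time date in Kesarn Republic, 7 February 2023, falls between 23 September 2022 and 16 April 2023, so daylight saving is in effect and Kesarn Republic is at UTC+01:15.
00:15 UTC + 1h15m = 01:30 Kesarn Republic.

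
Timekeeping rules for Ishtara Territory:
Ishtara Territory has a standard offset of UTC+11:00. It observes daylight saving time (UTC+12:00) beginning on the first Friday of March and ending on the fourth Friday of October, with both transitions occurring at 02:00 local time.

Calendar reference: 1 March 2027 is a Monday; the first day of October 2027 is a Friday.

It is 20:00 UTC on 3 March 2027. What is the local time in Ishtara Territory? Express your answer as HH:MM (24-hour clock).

1 March 2027 is a Monday, so the first Friday is March 5.
1 October 2027 is a Friday, so the first Friday is October 1 and the fourth is October 22.
At the standard offset (UTC+11:00), 20:00 UTC + 11h = 07:00 Ishtara Territory standard time (rolling into the next day, 4 March 2027).
The standard-time date in Ishtara Territory, 4 March 2027, is outside the daylight-saving period (5 March – 22 October), so Ishtara Territory is on standard time, UTC+11:00.
20:00 UTC + 11h = 07:00 local (rolling into the next day, 4 March 2027).

07:00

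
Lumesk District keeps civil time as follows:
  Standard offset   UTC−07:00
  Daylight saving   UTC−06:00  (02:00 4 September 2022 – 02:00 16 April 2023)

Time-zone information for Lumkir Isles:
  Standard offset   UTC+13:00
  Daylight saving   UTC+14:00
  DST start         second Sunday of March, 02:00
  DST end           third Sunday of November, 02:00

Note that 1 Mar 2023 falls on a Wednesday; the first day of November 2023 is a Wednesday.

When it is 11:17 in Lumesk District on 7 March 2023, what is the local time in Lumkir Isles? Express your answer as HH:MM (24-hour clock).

7 March 2023 lies within the daylight-saving period (4 September 2022 – 16 April 2023), so Lumesk District is on daylight time, UTC−06:00.
11:17 Lumesk District + 6h = 17:17 UTC.
1 March 2023 is a Wednesday, so the first Sunday is March 5 and the second is March 12.
1 November 2023 is a Wednesday, so the first Sunday is November 5 and the third is November 19.
At the standard offset (UTC+13:00), 17:17 UTC + 13h = 06:17 Lumkir Isles standard time (rolling into the next day, 8 March 2023).
Daylight saving runs 12 March – 19 November; the standard-time date in Lumkir Isles, 8 March 2023, is outside that window, so Lumkir Isles is on standard time at UTC+13:00.
17:17 UTC + 13h = 06:17 Lumkir Isles (rolling into the next day, 8 March 2023).

06:17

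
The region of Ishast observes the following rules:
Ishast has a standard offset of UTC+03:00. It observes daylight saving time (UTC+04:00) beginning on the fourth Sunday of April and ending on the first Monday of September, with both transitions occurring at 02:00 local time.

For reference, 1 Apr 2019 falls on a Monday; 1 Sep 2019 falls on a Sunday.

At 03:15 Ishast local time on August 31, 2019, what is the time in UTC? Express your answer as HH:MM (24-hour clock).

1 April 2019 is a Monday, so the first Sunday is April 7 and the fourth is April 28.
1 September 2019 is a Sunday, so the first Monday is September 2.
August 31, 2019 lies within the daylight-saving period (28 April – 2 September), so Ishast is on daylight time, UTC+04:00.
03:15 local − 4h = 23:15 UTC (rolling into the previous day, 30 August 2019).

23:15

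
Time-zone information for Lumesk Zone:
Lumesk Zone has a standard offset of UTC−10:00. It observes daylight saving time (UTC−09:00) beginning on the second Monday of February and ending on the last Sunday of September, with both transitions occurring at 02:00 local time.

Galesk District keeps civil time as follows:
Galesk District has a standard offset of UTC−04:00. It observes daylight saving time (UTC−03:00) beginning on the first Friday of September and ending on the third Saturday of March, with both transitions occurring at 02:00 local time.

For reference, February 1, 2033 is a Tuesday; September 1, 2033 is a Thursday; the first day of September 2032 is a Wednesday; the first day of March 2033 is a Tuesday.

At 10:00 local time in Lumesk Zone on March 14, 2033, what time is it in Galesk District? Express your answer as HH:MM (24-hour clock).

16:00

1 February 2033 is a Tuesday, so the first Monday is February 7 and the second is February 14.
1 September 2033 is a Thursday, so Sundays fall on 4, 11, 18, 25; the last is September 25.
March 14, 2033 lies within the daylight-saving period (14 February – 25 September), so Lumesk Zone is on daylight time, UTC−09:00.
10:00 Lumesk Zone + 9h = 19:00 UTC.
1 September 2032 is a Wednesday, so the first Friday is September 3.
1 March 2033 is a Tuesday, so the first Saturday is March 5 and the third is March 19.
At the standard offset (UTC−04:00), 19:00 UTC − 4h = 15:00 Galesk District standard time.
The standard-time date in Galesk District, March 14, 2033, lies within the daylight-saving period (3 September 2032 – 19 March 2033), so Galesk District is on daylight time, UTC−03:00.
19:00 UTC − 3h = 16:00 Galesk District.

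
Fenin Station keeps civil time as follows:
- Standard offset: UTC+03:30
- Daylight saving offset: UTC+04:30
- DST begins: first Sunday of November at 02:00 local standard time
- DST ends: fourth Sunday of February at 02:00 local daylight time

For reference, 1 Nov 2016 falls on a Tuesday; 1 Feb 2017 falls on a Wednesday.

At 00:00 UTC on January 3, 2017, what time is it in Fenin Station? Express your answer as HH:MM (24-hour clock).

1 November 2016 is a Tuesday, so the first Sunday is November 6.
1 February 2017 is a Wednesday, so the first Sunday is February 5 and the fourth is February 26.
At the standard offset (UTC+03:30), 00:00 UTC + 3h30m = 03:30 Fenin Station standard time.
The standard-time date in Fenin Station, January 3, 2017, falls between 6 November 2016 and 26 February 2017, so daylight saving is in effect and Fenin Station is at UTC+04:30.
00:00 UTC + 4h30m = 04:30 local.

04:30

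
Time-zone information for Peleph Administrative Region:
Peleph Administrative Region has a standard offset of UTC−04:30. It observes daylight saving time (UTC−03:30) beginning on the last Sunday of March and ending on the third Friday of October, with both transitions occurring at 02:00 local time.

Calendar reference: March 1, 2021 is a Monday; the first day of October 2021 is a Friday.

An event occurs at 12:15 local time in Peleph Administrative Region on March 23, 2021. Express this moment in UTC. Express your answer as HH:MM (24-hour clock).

16:45

1 March 2021 is a Monday, so Sundays fall on 7, 14, 21, 28; the last is March 28.
1 October 2021 is a Friday, so the first Friday is October 1 and the third is October 15.
Daylight saving runs 28 March – 15 October; March 23, 2021 is outside that window, so Peleph Administrative Region is on standard time at UTC−04:30.
12:15 local + 4h30m = 16:45 UTC.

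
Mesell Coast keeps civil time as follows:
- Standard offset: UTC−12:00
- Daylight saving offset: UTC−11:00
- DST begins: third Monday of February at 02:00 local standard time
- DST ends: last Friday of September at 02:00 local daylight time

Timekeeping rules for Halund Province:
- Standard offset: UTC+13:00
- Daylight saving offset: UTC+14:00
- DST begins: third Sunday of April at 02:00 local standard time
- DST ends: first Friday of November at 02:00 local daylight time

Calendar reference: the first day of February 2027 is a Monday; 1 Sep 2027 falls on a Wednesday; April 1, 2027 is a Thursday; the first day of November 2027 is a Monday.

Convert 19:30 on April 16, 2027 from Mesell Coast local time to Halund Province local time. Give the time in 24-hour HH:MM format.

1 February 2027 is a Monday, so the first Monday is February 1 and the third is February 15.
1 September 2027 is a Wednesday, so Fridays fall on 3, 10, 17, 24; the last is September 24.
April 16, 2027 falls between 15 February and 24 September, so daylight saving is in effect and Mesell Coast is at UTC−11:00.
19:30 Mesell Coast + 11h = 06:30 UTC (rolling into the next day, 17 April 2027).
1 April 2027 is a Thursday, so the first Sunday is April 4 and the third is April 18.
1 November 2027 is a Monday, so the first Friday is November 5.
At the standard offset (UTC+13:00), 06:30 UTC + 13h = 19:30 Halund Province standard time.
Daylight saving runs 18 April – 5 November; the standard-time date in Halund Province, April 17, 2027, is outside that window, so Halund Province is on standard time at UTC+13:00.
06:30 UTC + 13h = 19:30 Halund Province.

19:30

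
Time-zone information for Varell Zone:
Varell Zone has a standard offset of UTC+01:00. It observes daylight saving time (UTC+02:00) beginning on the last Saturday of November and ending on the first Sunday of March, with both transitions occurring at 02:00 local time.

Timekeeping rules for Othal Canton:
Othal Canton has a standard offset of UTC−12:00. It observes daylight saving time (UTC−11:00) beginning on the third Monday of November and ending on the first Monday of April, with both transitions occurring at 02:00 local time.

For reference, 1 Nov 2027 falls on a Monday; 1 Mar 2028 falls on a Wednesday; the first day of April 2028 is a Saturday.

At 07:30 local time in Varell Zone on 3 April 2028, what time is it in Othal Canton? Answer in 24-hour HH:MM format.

1 November 2027 is a Monday, so Saturdays fall on 6, 13, 20, 27; the last is November 27.
1 March 2028 is a Wednesday, so the first Sunday is March 5.
3 April 2028 is outside the daylight-saving period (27 November 2027 – 5 March 2028), so Varell Zone is on standard time, UTC+01:00.
07:30 Varell Zone − 1h = 06:30 UTC.
1 November 2027 is a Monday, so the first Monday is November 1 and the third is November 15.
1 April 2028 is a Saturday, so the first Monday is April 3.
At the standard offset (UTC−12:00), 06:30 UTC − 12h = 18:30 Othal Canton standard time (rolling into the previous day, 2 April 2028).
The standard-time date in Othal Canton, 2 April 2028, lies within the daylight-saving period (15 November 2027 – 3 April 2028), so Othal Canton is on daylight time, UTC−11:00.
06:30 UTC − 11h = 19:30 Othal Canton (rolling into the previous day, 2 April 2028).

19:30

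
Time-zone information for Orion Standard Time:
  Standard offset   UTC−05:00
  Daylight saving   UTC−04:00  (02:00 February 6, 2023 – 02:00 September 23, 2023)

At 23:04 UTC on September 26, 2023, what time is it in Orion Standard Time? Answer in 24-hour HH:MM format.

18:04

At the standard offset (UTC−05:00), 23:04 UTC − 5h = 18:04 Orion Standard Time standard time.
The standard-time date in Orion Standard Time, September 26, 2023, does not fall between 6 February and 23 September, so daylight saving is not in effect and Orion Standard Time is at UTC−05:00.
23:04 UTC − 5h = 18:04 local.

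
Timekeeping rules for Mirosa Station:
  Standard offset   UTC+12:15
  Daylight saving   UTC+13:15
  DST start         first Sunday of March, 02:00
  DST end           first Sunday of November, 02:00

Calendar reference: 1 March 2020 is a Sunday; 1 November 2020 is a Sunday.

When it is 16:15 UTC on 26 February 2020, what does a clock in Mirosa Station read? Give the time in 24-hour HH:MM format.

04:30

1 March 2020 is a Sunday, so the first Sunday is March 1.
1 November 2020 is a Sunday, so the first Sunday is November 1.
At the standard offset (UTC+12:15), 16:15 UTC + 12h15m = 04:30 Mirosa Station standard time (rolling into the next day, 27 February 2020).
Daylight saving runs 1 March – 1 November; the standard-time date in Mirosa Station, 27 February 2020, is outside that window, so Mirosa Station is on standard time at UTC+12:15.
16:15 UTC + 12h15m = 04:30 local (rolling into the next day, 27 February 2020).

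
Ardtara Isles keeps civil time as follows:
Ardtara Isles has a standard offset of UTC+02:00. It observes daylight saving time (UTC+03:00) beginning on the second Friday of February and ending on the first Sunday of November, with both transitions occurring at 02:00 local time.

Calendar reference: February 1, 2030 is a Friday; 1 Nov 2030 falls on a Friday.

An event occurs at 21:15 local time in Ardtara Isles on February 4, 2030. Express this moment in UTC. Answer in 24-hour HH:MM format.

1 February 2030 is a Friday, so the first Friday is February 1 and the second is February 8.
1 November 2030 is a Friday, so the first Sunday is November 3.
February 4, 2030 does not fall between 8 February and 3 November, so daylight saving is not in effect and Ardtara Isles is at UTC+02:00.
21:15 local − 2h = 19:15 UTC.

19:15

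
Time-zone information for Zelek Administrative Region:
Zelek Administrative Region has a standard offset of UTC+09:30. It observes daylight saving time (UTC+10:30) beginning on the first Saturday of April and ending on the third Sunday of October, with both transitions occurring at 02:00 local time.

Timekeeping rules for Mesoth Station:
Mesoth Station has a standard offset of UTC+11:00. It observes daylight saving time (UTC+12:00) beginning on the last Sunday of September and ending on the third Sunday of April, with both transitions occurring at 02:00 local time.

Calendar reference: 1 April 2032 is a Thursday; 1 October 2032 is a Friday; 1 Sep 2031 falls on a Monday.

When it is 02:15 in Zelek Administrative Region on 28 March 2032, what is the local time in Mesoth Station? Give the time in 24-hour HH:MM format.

1 April 2032 is a Thursday, so the first Saturday is April 3.
1 October 2032 is a Friday, so the first Sunday is October 3 and the third is October 17.
Daylight saving runs 3 April – 17 October; 28 March 2032 is outside that window, so Zelek Administrative Region is on standard time at UTC+09:30.
02:15 Zelek Administrative Region − 9h30m = 16:45 UTC (rolling into the previous day, 27 March 2032).
1 September 2031 is a Monday, so Sundays fall on 7, 14, 21, 28; the last is September 28.
1 April 2032 is a Thursday, so the first Sunday is April 4 and the third is April 18.
At the standard offset (UTC+11:00), 16:45 UTC + 11h = 03:45 Mesoth Station standard time (rolling into the next day, 28 March 2032).
The standard-time date in Mesoth Station, 28 March 2032, falls between 28 September 2031 and 18 April 2032, so daylight saving is in effect and Mesoth Station is at UTC+12:00.
16:45 UTC + 12h = 04:45 Mesoth Station (rolling into the next day, 28 March 2032).

04:45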